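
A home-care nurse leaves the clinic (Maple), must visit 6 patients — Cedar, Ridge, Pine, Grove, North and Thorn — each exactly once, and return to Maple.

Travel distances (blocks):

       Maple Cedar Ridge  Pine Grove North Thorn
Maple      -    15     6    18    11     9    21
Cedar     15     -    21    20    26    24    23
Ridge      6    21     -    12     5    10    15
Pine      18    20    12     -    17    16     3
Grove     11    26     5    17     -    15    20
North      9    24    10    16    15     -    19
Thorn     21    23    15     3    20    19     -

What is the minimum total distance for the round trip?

Maple-Cedar-Ridge-Pine-Grove-North-Thorn-Maple: 15+21+12+17+15+19+21 = 120
Maple-Cedar-Ridge-Pine-Grove-Thorn-North-Maple: 15+21+12+17+20+19+9 = 113
Maple-Cedar-Ridge-Pine-North-Grove-Thorn-Maple: 15+21+12+16+15+20+21 = 120
Maple-Cedar-Ridge-Pine-North-Thorn-Grove-Maple: 15+21+12+16+19+20+11 = 114
Maple-Cedar-Ridge-Pine-Thorn-Grove-North-Maple: 15+21+12+3+20+15+9 = 95
Maple-Cedar-Ridge-Pine-Thorn-North-Grove-Maple: 15+21+12+3+19+15+11 = 96
Maple-Cedar-Ridge-Grove-Pine-North-Thorn-Maple: 15+21+5+17+16+19+21 = 114
Maple-Cedar-Ridge-Grove-Pine-Thorn-North-Maple: 15+21+5+17+3+19+9 = 89
… (352 more)
Maple-Cedar-Pine-Thorn-Ridge-Grove-North-Maple: 15+20+3+15+5+15+9 = 82  ← best
The minimum is 82.
One optimal route: Maple → Cedar → Pine → Thorn → Ridge → Grove → North → Maple (or its reverse).

82 blocks — the shortest possible round trip.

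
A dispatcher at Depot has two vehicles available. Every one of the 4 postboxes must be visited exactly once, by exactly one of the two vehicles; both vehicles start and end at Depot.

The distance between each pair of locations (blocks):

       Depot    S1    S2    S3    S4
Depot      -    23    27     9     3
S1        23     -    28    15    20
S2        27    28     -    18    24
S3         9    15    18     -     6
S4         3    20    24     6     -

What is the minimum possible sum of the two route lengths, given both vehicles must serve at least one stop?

There are 2^3 − 1 = 7 ways to divide the 4 stops into two non-empty groups. For each, the best each vehicle can do is its own shortest tour through its group:
  {S1} + {S2, S3, S4}: 46 + 54 = 100
  {S2} + {S1, S3, S4}: 54 + 47 = 101
  {S1, S2} + {S3, S4}: 78 + 18 = 96
  {S3} + {S1, S2, S4}: 18 + 78 = 96
  {S1, S3} + {S2, S4}: 47 + 54 = 101
  {S2, S3} + {S1, S4}: 54 + 46 = 100
  … (7 splits in total)
  {S1, S2, S3} + {S4}: 78 + 6 = 84  ← best
Best: vehicle 1 Depot → S1 → S2 → S3 → Depot = 78; vehicle 2 Depot → S4 → Depot = 6; combined 84.

84 blocks — the smallest possible combined total.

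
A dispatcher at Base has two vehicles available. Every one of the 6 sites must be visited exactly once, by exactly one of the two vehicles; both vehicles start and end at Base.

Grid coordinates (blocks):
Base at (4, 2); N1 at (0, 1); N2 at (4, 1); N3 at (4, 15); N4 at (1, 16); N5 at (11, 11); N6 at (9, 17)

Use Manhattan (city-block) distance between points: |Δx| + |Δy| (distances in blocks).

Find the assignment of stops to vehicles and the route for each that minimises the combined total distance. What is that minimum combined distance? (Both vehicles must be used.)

58 blocks — the smallest possible combined total.

Check every non-empty split of the stops between the two vehicles; for each half take its own optimal tour:
  {N1} + {N2, N3, N4, N5, N6}: 10 + 52 = 62
  {N2} + {N1, N3, N4, N5, N6}: 2 + 56 = 58
  {N1, N2} + {N3, N4, N5, N6}: 10 + 50 = 60
  {N3} + {N1, N2, N4, N5, N6}: 26 + 54 = 80
  {N1, N3} + {N2, N4, N5, N6}: 36 + 52 = 88
  {N2, N3} + {N1, N4, N5, N6}: 28 + 54 = 82
  … (31 splits in total)
Best: vehicle 1 Base → N2 → Base = 2; vehicle 2 Base → N1 → N4 → N3 → N6 → N5 → Base = 56; combined 58.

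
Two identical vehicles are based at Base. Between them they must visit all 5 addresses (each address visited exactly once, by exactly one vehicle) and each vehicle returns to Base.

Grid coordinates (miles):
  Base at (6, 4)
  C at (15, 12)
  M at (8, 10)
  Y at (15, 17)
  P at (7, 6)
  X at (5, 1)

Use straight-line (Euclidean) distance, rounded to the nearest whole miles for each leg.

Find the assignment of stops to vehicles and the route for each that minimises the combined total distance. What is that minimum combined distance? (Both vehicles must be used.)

There are 2^4 − 1 = 15 ways to divide the 5 stops into two non-empty groups. For each, the best each vehicle can do is its own shortest tour through its group:
  {C} + {M, Y, P, X}: 24 + 38 = 62
  {M} + {C, Y, P, X}: 12 + 39 = 51
  {C, M} + {Y, P, X}: 25 + 38 = 63
  {Y} + {C, M, P, X}: 32 + 31 = 63
  {C, Y} + {M, P, X}: 33 + 18 = 51
  {M, Y} + {C, P, X}: 32 + 30 = 62
  … (15 splits in total)
  {C, M, Y, P} + {X}: 33 + 6 = 39  ← best
Best: vehicle 1 Base → C → Y → M → P → Base = 33; vehicle 2 Base → X → Base = 6; combined 39.

Minimum combined distance: 39 miles.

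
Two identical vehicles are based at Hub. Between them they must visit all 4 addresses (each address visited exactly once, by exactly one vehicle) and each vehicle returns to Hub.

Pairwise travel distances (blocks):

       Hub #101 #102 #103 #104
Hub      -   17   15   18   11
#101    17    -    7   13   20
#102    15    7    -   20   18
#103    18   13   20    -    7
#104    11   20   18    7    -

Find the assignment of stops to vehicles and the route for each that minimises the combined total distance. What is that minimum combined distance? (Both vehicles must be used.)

Check every non-empty split of the stops between the two vehicles; for each half take its own optimal tour:
  {#101} + {#102, #103, #104}: 34 + 53 = 87
  {#102} + {#101, #103, #104}: 30 + 48 = 78
  {#101, #102} + {#103, #104}: 39 + 36 = 75
  {#103} + {#101, #102, #104}: 36 + 53 = 89
  {#101, #103} + {#102, #104}: 48 + 44 = 92
  {#102, #103} + {#101, #104}: 53 + 48 = 101
  … (7 splits in total)
Best: vehicle 1 Hub → #101 → #102 → Hub = 39; vehicle 2 Hub → #103 → #104 → Hub = 36; combined 75.

Minimum combined distance: 75 blocks.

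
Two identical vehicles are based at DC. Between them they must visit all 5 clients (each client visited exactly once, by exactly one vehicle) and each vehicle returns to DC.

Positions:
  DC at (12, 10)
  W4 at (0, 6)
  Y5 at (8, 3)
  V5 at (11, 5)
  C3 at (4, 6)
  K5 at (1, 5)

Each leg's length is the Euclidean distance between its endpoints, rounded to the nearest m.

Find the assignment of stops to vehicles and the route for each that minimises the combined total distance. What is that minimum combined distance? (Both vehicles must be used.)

There are 2^4 − 1 = 15 ways to divide the 5 stops into two non-empty groups. For each, the best each vehicle can do is its own shortest tour through its group:
  {W4} + {Y5, V5, C3, K5}: 26 + 28 = 54
  {Y5} + {W4, V5, C3, K5}: 16 + 29 = 45
  {W4, Y5} + {V5, C3, K5}: 30 + 27 = 57
  {V5} + {W4, Y5, C3, K5}: 10 + 29 = 39
  {W4, V5} + {Y5, C3, K5}: 29 + 27 = 56
  {Y5, V5} + {W4, C3, K5}: 17 + 26 = 43
  … (15 splits in total)
Best: vehicle 1 DC → V5 → DC = 10; vehicle 2 DC → Y5 → K5 → W4 → C3 → DC = 29; combined 39.

39 m — the smallest possible combined total.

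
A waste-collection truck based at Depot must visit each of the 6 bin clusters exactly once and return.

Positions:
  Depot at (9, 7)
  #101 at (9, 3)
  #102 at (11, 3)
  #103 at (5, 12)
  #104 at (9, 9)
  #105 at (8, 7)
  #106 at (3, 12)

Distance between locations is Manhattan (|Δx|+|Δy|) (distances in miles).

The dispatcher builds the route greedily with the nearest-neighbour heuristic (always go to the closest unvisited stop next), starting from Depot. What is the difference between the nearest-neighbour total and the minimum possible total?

6 miles longer than the optimal tour.

Depot: #105=1, #104=2, #101=4, #102=6, #103=9, #106=11 ⇒ #105
#105: #104=3, #101=5, #102=7, #103=8, #106=10 ⇒ #104
#104: #101=6, #103=7, #102=8, #106=9 ⇒ #101
#101: #102=2, #103=13, #106=15 ⇒ #102
#102: #103=15, #106=17 ⇒ #103
#103: #106=2 ⇒ #106
NN route Depot → #105 → #104 → #101 → #102 → #103 → #106 → Depot costs 40.
Optimal: Depot → #101 → #102 → #104 → #103 → #106 → #105 → Depot costs 34 (by enumerating all 360 distinct tours).
Excess = 40 − 34 = 6.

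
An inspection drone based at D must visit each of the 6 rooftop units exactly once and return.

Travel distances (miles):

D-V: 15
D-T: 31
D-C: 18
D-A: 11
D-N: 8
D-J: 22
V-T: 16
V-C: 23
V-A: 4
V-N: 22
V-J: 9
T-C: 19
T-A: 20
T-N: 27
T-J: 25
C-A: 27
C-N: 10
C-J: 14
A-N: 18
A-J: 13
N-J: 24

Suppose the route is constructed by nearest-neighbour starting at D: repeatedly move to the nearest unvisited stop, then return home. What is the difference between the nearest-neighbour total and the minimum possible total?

The nearest-neighbour route is 10 miles longer than optimal.

D: N=8, A=11, V=15, C=18, J=22, T=31 ⇒ N
N: C=10, A=18, V=22, J=24, T=27 ⇒ C
C: J=14, T=19, V=23, A=27 ⇒ J
J: V=9, A=13, T=25 ⇒ V
V: A=4, T=16 ⇒ A
A: T=20 ⇒ T
NN route D → N → C → J → V → A → T → D costs 96.
Optimal: D → A → V → J → T → C → N → D costs 86 (by enumerating all 360 distinct tours).
Excess = 96 − 86 = 10.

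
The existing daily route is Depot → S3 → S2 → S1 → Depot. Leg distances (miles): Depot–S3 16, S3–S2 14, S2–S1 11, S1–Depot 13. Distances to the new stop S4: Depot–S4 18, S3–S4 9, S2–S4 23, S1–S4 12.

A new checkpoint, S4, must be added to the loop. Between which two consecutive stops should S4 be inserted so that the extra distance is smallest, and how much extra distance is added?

Minimum extra distance: 11 miles, inserting S4 between Depot and S3.

Insertion cost between consecutive stops i–j is d(i,S4) + d(S4,j) − d(i,j):
  between Depot and S3: 18 + 9 − 16 = 11
  between S3 and S2: 9 + 23 − 14 = 18
  between S2 and S1: 23 + 12 − 11 = 24
  between S1 and Depot: 12 + 18 − 13 = 17
Cheapest insertion is between Depot and S3, adding 11.
New total = 54 + 11 = 65.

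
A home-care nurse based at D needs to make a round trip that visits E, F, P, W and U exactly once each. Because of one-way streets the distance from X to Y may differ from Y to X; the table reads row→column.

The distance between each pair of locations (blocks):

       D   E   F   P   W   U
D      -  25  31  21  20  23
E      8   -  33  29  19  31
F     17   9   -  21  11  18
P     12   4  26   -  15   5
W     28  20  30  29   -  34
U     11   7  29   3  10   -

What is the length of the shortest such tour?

D - E - F - P - W - U - D: 25+33+21+15+34+11 = 139
D - E - F - P - U - W - D: 25+33+21+5+10+28 = 122
D - E - F - W - P - U - D: 25+33+11+29+5+11 = 114
D - E - F - W - U - P - D: 25+33+11+34+3+12 = 118
D - E - F - U - P - W - D: 25+33+18+3+15+28 = 122
D - E - F - U - W - P - D: 25+33+18+10+29+12 = 127
D - E - P - F - W - U - D: 25+29+26+11+34+11 = 136
D - E - P - F - U - W - D: 25+29+26+18+10+28 = 136
D - E - P - W - F - U - D: 25+29+15+30+18+11 = 128
D - E - P - W - U - F - D: 25+29+15+34+29+17 = 149
D - E - P - U - F - W - D: 25+29+5+29+11+28 = 127
D - E - P - U - W - F - D: 25+29+5+10+30+17 = 116
D - E - W - F - P - U - D: 25+19+30+21+5+11 = 111
D - E - W - F - U - P - D: 25+19+30+18+3+12 = 107
… (106 more)
D - P - U - W - F - E - D: 21+5+10+30+9+8 = 83  ← best
The minimum is 83.
One optimal route: D → P → U → W → F → E → D.

Shortest round trip = 83 blocks.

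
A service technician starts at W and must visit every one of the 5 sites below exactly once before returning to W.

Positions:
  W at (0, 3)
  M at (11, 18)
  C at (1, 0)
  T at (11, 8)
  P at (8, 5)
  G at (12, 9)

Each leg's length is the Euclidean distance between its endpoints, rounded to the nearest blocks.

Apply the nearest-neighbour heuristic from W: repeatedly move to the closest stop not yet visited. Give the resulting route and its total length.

At W the remaining stops are C 3, P 8, T 12, G 13, M 19; go to C.
At C the remaining stops are P 9, T 13, G 14, M 21; go to P.
At P the remaining stops are T 4, G 6, M 13; go to T.
At T the remaining stops are G 1, M 10; go to G.
At G the remaining stops are M 9; go to M.
Return M→W: 19.
Total = 3 + 9 + 4 + 1 + 9 + 19 = 45.

Total distance 45 blocks via the nearest-neighbour route W → C → P → T → G → M → W.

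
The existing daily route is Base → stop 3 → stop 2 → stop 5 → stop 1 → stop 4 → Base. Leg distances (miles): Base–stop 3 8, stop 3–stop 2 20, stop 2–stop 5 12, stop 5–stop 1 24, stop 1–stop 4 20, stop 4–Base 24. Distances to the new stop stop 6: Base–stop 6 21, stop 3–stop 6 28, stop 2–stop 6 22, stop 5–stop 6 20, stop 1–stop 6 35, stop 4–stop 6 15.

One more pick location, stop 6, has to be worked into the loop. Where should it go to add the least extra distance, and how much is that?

Insertion cost between consecutive stops i–j is d(i,stop 6) + d(stop 6,j) − d(i,j):
  between Base and stop 3: 21 + 28 − 8 = 41
  between stop 3 and stop 2: 28 + 22 − 20 = 30
  between stop 2 and stop 5: 22 + 20 − 12 = 30
  between stop 5 and stop 1: 20 + 35 − 24 = 31
  between stop 1 and stop 4: 35 + 15 − 20 = 30
  between stop 4 and Base: 15 + 21 − 24 = 12
Cheapest insertion is between stop 4 and Base, adding 12.
New total = 108 + 12 = 120.

Minimum extra distance: 12 miles, inserting stop 6 between stop 4 and Base.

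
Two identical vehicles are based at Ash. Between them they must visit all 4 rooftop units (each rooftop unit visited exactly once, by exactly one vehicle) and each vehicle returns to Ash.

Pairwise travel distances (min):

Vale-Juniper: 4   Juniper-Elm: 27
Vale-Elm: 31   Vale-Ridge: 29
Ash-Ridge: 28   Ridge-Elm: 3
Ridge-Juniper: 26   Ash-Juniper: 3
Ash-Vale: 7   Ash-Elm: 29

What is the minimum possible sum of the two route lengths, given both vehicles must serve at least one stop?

Try each way of splitting the stops between the two vehicles (each non-empty) and, for each split, find the best tour for each vehicle:
  {Vale} + {Ridge, Juniper, Elm}: 14 + 61 = 75
  {Ridge} + {Vale, Juniper, Elm}: 56 + 67 = 123
  {Vale, Ridge} + {Juniper, Elm}: 64 + 59 = 123
  {Juniper} + {Vale, Ridge, Elm}: 6 + 68 = 74
  {Vale, Juniper} + {Ridge, Elm}: 14 + 60 = 74
  {Ridge, Juniper} + {Vale, Elm}: 57 + 67 = 124
  … (7 splits in total)
Best: vehicle 1 Ash → Juniper → Ash = 6; vehicle 2 Ash → Vale → Ridge → Elm → Ash = 68; combined 74.

74 min — the smallest possible combined total.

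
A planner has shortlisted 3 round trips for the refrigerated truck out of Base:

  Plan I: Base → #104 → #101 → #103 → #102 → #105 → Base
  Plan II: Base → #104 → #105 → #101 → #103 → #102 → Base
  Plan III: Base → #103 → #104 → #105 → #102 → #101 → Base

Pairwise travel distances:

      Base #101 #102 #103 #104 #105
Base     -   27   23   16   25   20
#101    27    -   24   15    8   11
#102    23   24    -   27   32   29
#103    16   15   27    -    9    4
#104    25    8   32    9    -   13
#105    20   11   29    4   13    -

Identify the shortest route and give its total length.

Plan I: 25 + 8 + 15 + 27 + 29 + 20 = 124
Plan II: 25 + 13 + 11 + 15 + 27 + 23 = 114
Plan III: 16 + 9 + 13 + 29 + 24 + 27 = 118

Shortest is Plan II, total 114.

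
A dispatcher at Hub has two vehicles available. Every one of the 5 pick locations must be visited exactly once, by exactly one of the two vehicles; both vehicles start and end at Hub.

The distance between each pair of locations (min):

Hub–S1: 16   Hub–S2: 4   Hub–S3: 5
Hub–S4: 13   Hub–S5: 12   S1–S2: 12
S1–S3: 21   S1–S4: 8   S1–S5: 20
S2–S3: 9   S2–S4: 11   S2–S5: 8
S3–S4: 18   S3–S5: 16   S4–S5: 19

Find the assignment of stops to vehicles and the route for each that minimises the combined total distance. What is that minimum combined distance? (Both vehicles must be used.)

Minimum combined distance: 63 min.

There are 2^4 − 1 = 15 ways to divide the 5 stops into two non-empty groups. For each, the best each vehicle can do is its own shortest tour through its group:
  {S1} + {S2, S3, S4, S5}: 32 + 53 = 85
  {S2} + {S1, S3, S4, S5}: 8 + 62 = 70
  {S1, S2} + {S3, S4, S5}: 32 + 53 = 85
  {S3} + {S1, S2, S4, S5}: 10 + 53 = 63
  {S1, S3} + {S2, S4, S5}: 42 + 44 = 86
  {S2, S3} + {S1, S4, S5}: 18 + 53 = 71
  … (15 splits in total)
Best: vehicle 1 Hub → S3 → Hub = 10; vehicle 2 Hub → S2 → S5 → S1 → S4 → Hub = 53; combined 63.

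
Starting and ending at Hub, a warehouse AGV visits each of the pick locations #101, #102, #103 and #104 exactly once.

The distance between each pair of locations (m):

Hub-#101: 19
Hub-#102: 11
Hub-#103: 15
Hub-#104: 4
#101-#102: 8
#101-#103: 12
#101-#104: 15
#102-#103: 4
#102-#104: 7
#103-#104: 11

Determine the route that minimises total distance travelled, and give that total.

Shortest round trip = 46 m.

With 4 stops there are 4!/2 = 12 distinct round trips (a route and its reverse cost the same).
Hub - #101 - #102 - #103 - #104 - Hub: 19+8+4+11+4 = 46
Hub - #101 - #102 - #104 - #103 - Hub: 19+8+7+11+15 = 60
Hub - #101 - #103 - #102 - #104 - Hub: 19+12+4+7+4 = 46
Hub - #101 - #103 - #104 - #102 - Hub: 19+12+11+7+11 = 60
Hub - #101 - #104 - #102 - #103 - Hub: 19+15+7+4+15 = 60
Hub - #101 - #104 - #103 - #102 - Hub: 19+15+11+4+11 = 60
Hub - #102 - #101 - #103 - #104 - Hub: 11+8+12+11+4 = 46
Hub - #102 - #101 - #104 - #103 - Hub: 11+8+15+11+15 = 60
Hub - #102 - #103 - #101 - #104 - Hub: 11+4+12+15+4 = 46
Hub - #102 - #104 - #101 - #103 - Hub: 11+7+15+12+15 = 60
Hub - #103 - #101 - #102 - #104 - Hub: 15+12+8+7+4 = 46
Hub - #103 - #102 - #101 - #104 - Hub: 15+4+8+15+4 = 46
The minimum is 46.
One optimal route: Hub → #101 → #102 → #103 → #104 → Hub (or its reverse).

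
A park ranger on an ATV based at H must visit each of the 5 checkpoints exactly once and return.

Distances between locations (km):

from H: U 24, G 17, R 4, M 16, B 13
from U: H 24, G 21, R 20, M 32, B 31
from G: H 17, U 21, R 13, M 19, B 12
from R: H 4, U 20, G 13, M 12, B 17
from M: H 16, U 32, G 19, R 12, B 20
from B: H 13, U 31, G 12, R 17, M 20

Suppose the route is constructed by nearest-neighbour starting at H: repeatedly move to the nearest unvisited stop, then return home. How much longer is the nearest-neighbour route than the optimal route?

H: R=4, B=13, M=16, G=17, U=24 ⇒ R
R: M=12, G=13, B=17, U=20 ⇒ M
M: G=19, B=20, U=32 ⇒ G
G: B=12, U=21 ⇒ B
B: U=31 ⇒ U
NN route H → R → M → G → B → U → H costs 102.
Optimal: H → U → G → B → M → R → H costs 93 (by enumerating all 60 distinct tours).
Excess = 102 − 93 = 9.

The nearest-neighbour route is 9 km longer than optimal.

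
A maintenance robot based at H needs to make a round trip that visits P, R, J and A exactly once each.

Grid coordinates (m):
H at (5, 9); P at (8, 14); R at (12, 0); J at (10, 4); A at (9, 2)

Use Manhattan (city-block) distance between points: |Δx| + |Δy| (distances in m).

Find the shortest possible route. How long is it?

Minimum total distance: 42 m.

With 4 stops there are 4!/2 = 12 distinct round trips (a route and its reverse cost the same).
H-P-R-J-A-H: 8+18+6+3+11 = 46
H-P-R-A-J-H: 8+18+5+3+10 = 44
H-P-J-R-A-H: 8+12+6+5+11 = 42
H-P-J-A-R-H: 8+12+3+5+16 = 44
H-P-A-R-J-H: 8+13+5+6+10 = 42
H-P-A-J-R-H: 8+13+3+6+16 = 46
H-R-P-J-A-H: 16+18+12+3+11 = 60
H-R-P-A-J-H: 16+18+13+3+10 = 60
H-R-J-P-A-H: 16+6+12+13+11 = 58
H-R-A-P-J-H: 16+5+13+12+10 = 56
H-J-P-R-A-H: 10+12+18+5+11 = 56
H-J-R-P-A-H: 10+6+18+13+11 = 58
The minimum is 42.
One optimal route: H → P → J → R → A → H (or its reverse).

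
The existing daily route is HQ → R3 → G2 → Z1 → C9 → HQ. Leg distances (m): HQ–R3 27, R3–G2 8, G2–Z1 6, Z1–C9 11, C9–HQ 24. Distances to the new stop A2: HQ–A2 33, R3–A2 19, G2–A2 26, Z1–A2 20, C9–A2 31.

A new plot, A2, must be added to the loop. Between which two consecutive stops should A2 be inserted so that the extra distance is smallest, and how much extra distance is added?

Adding 25 m by placing A2 on the HQ–R3 leg.

Insertion cost between consecutive stops i–j is d(i,A2) + d(A2,j) − d(i,j):
  between HQ and R3: 33 + 19 − 27 = 25
  between R3 and G2: 19 + 26 − 8 = 37
  between G2 and Z1: 26 + 20 − 6 = 40
  between Z1 and C9: 20 + 31 − 11 = 40
  between C9 and HQ: 31 + 33 − 24 = 40
Cheapest insertion is between HQ and R3, adding 25.
New total = 76 + 25 = 101.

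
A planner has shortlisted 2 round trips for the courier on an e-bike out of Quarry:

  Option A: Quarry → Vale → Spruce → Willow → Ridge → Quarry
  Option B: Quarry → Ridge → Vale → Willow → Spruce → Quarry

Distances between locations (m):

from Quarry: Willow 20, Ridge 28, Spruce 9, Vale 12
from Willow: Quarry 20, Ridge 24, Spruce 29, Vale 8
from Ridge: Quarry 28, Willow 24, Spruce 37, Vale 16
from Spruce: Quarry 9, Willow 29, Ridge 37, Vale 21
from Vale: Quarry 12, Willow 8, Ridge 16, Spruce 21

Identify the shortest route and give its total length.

Option A: 12 + 21 + 29 + 24 + 28 = 114
Option B: 28 + 16 + 8 + 29 + 9 = 90

90 m — Option B is the shortest.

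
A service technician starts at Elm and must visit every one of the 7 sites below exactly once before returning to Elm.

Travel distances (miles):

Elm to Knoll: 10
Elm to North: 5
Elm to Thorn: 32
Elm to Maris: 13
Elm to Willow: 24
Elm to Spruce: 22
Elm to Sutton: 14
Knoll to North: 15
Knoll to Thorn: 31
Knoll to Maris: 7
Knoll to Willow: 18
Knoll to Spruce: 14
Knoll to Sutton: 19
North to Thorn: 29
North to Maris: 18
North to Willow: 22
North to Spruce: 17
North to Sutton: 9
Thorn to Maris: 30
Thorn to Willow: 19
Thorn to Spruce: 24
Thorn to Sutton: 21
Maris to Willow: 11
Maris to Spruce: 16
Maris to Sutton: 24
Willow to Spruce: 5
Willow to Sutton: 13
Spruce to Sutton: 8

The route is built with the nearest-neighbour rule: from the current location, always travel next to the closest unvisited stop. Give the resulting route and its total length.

Nearest-neighbour total = 108 miles; route Elm → North → Sutton → Spruce → Willow → Maris → Knoll → Thorn → Elm.

Elm → [North:5 / Knoll:10 / Maris:13 / Sutton:14 / Spruce:22 / Willow:24 / Thorn:32] → North (5)
North → [Sutton:9 / Knoll:15 / Spruce:17 / Maris:18 / Willow:22 / Thorn:29] → Sutton (9)
Sutton → [Spruce:8 / Willow:13 / Knoll:19 / Thorn:21 / Maris:24] → Spruce (8)
Spruce → [Willow:5 / Knoll:14 / Maris:16 / Thorn:24] → Willow (5)
Willow → [Maris:11 / Knoll:18 / Thorn:19] → Maris (11)
Maris → [Knoll:7 / Thorn:30] → Knoll (7)
Knoll → [Thorn:31] → Thorn (31)
Return Thorn→Elm: 32.
Total = 5 + 9 + 8 + 5 + 11 + 7 + 31 + 32 = 108.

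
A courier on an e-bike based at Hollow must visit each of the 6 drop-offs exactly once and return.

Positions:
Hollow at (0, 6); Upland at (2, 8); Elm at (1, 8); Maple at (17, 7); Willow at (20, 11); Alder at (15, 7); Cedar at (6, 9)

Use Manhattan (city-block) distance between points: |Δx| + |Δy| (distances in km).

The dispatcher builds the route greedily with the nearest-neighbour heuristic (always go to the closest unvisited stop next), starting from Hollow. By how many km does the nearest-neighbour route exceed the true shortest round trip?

Hollow: Elm=3, Upland=4, Cedar=9, Alder=16, Maple=18, Willow=25 ⇒ Elm
Elm: Upland=1, Cedar=6, Alder=15, Maple=17, Willow=22 ⇒ Upland
Upland: Cedar=5, Alder=14, Maple=16, Willow=21 ⇒ Cedar
Cedar: Alder=11, Maple=13, Willow=16 ⇒ Alder
Alder: Maple=2, Willow=9 ⇒ Maple
Maple: Willow=7 ⇒ Willow
NN route Hollow → Elm → Upland → Cedar → Alder → Maple → Willow → Hollow costs 54.
Optimal: Hollow → Elm → Upland → Cedar → Willow → Maple → Alder → Hollow costs 50 (by enumerating all 360 distinct tours).
Excess = 54 − 50 = 4.

4 km longer than the optimal tour.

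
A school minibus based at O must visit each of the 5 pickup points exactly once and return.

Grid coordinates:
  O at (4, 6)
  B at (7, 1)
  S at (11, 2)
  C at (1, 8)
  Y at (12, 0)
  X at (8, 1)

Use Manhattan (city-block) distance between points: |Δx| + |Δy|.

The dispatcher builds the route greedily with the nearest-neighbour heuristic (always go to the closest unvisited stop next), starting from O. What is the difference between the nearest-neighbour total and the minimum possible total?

From O: C=5, B=8, X=9, S=11, Y=14 → choose C (5).
From C: B=13, X=14, S=16, Y=19 → choose B (13).
From B: X=1, S=5, Y=6 → choose X (1).
From X: S=4, Y=5 → choose S (4).
From S: Y=3 → choose Y (3).
NN route O → C → B → X → S → Y → O costs 40.
Optimal: O → B → X → Y → S → C → O costs 38 (by enumerating all 60 distinct tours).
Excess = 40 − 38 = 2.

Excess over optimum: 2.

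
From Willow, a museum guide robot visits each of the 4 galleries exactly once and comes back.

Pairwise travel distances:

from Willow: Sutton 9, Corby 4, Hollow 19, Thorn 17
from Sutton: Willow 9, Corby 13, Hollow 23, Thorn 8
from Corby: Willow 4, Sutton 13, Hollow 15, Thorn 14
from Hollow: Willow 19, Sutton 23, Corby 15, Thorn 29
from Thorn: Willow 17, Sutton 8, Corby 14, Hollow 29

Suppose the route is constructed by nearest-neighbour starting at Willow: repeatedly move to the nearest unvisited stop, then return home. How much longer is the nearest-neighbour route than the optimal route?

From Willow: Corby=4, Sutton=9, Thorn=17, Hollow=19 → choose Corby (4).
From Corby: Sutton=13, Thorn=14, Hollow=15 → choose Sutton (13).
From Sutton: Thorn=8, Hollow=23 → choose Thorn (8).
From Thorn: Hollow=29 → choose Hollow (29).
NN route Willow → Corby → Sutton → Thorn → Hollow → Willow costs 73.
Optimal: Willow → Sutton → Thorn → Corby → Hollow → Willow costs 65 (by enumerating all 12 distinct tours).
Excess = 73 − 65 = 8.

Excess over optimum: 8.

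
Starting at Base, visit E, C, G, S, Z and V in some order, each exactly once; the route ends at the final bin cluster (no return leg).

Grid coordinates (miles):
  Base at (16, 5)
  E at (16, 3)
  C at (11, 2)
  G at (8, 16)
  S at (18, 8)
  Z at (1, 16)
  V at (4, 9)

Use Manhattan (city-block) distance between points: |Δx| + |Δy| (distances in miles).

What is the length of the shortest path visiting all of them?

There are 6! = 720 possible orderings.
Base → E → C → G → S → Z → V: 2+6+17+18+25+10 = 78
Base → E → C → G → S → V → Z: 2+6+17+18+15+10 = 68
Base → E → C → G → Z → S → V: 2+6+17+7+25+15 = 72
Base → E → C → G → Z → V → S: 2+6+17+7+10+15 = 57
Base → E → C → G → V → S → Z: 2+6+17+11+15+25 = 76
Base → E → C → G → V → Z → S: 2+6+17+11+10+25 = 71
Base → E → C → S → G → Z → V: 2+6+13+18+7+10 = 56
Base → E → C → S → G → V → Z: 2+6+13+18+11+10 = 60
… (712 more)
Base → S → E → C → V → Z → G: 5+7+6+14+10+7 = 49  ← best
The minimum is 49.
One shortest path: Base → S → E → C → V → Z → G.

Shortest open route: 49 miles.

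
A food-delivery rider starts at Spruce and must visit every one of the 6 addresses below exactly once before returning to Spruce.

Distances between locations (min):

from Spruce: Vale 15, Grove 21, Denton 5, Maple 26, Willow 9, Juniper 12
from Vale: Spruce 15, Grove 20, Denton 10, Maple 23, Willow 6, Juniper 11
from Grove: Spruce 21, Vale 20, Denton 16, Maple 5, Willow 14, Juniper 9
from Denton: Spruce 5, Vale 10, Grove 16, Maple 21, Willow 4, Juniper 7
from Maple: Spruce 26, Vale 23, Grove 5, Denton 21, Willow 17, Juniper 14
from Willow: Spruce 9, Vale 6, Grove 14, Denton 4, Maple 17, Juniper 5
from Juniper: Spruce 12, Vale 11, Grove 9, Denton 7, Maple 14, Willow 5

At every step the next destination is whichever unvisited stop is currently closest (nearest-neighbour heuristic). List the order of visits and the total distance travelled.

At Spruce the remaining stops are Denton 5, Willow 9, Juniper 12, Vale 15, Grove 21, Maple 26; go to Denton.
At Denton the remaining stops are Willow 4, Juniper 7, Vale 10, Grove 16, Maple 21; go to Willow.
At Willow the remaining stops are Juniper 5, Vale 6, Grove 14, Maple 17; go to Juniper.
At Juniper the remaining stops are Grove 9, Vale 11, Maple 14; go to Grove.
At Grove the remaining stops are Maple 5, Vale 20; go to Maple.
At Maple the remaining stops are Vale 23; go to Vale.
Return Vale→Spruce: 15.
Total = 5 + 4 + 5 + 9 + 5 + 23 + 15 = 66.

Nearest-neighbour total = 66 min; route Spruce → Denton → Willow → Juniper → Grove → Maple → Vale → Spruce.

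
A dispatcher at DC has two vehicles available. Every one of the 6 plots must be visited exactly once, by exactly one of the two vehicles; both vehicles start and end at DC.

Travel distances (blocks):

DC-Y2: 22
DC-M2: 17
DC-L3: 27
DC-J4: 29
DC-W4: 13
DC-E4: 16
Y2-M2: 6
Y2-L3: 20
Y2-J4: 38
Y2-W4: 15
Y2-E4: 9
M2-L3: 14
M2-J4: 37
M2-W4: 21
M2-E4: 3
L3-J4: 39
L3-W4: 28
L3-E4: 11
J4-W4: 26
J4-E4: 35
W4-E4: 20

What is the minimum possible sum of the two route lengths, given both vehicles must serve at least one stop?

Minimum combined distance: 133 blocks.

Check every non-empty split of the stops between the two vehicles; for each half take its own optimal tour:
  {Y2} + {M2, L3, J4, W4, E4}: 44 + 109 = 153
  {M2} + {Y2, L3, J4, W4, E4}: 34 + 116 = 150
  {Y2, M2} + {L3, J4, W4, E4}: 45 + 105 = 150
  {L3} + {Y2, M2, J4, W4, E4}: 54 + 95 = 149
  {Y2, L3} + {M2, J4, W4, E4}: 69 + 94 = 163
  {M2, L3} + {Y2, J4, W4, E4}: 58 + 95 = 153
  … (31 splits in total)
  {J4} + {Y2, M2, L3, W4, E4}: 58 + 75 = 133  ← best
Best: vehicle 1 DC → J4 → DC = 58; vehicle 2 DC → L3 → E4 → M2 → Y2 → W4 → DC = 75; combined 133.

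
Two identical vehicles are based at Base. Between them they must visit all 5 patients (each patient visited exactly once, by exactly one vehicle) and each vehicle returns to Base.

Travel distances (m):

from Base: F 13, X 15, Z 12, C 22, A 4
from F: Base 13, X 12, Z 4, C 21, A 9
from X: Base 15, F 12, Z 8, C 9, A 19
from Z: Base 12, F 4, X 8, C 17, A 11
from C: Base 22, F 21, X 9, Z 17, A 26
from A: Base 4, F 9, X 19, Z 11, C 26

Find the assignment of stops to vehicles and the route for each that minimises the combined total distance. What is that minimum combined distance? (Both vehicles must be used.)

There are 2^4 − 1 = 15 ways to divide the 5 stops into two non-empty groups. For each, the best each vehicle can do is its own shortest tour through its group:
  {F} + {X, Z, C, A}: 26 + 54 = 80
  {X} + {F, Z, C, A}: 30 + 56 = 86
  {F, X} + {Z, C, A}: 40 + 54 = 94
  {Z} + {F, X, C, A}: 24 + 56 = 80
  {F, Z} + {X, C, A}: 29 + 54 = 83
  {X, Z} + {F, C, A}: 35 + 56 = 91
  … (15 splits in total)
  {F, X, Z, C} + {A}: 56 + 8 = 64  ← best
Best: vehicle 1 Base → F → Z → X → C → Base = 56; vehicle 2 Base → A → Base = 8; combined 64.

Minimum combined distance: 64 m.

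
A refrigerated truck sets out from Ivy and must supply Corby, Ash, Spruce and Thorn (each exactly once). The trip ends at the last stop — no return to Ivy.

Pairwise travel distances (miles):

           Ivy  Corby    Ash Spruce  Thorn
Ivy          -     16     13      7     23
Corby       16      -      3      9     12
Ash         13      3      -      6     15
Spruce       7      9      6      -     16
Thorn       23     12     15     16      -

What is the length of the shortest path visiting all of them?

There are 4! = 24 possible orderings.
Ivy→Corby→Ash→Spruce→Thorn: 16+3+6+16 = 41
Ivy→Corby→Ash→Thorn→Spruce: 16+3+15+16 = 50
Ivy→Corby→Spruce→Ash→Thorn: 16+9+6+15 = 46
Ivy→Corby→Spruce→Thorn→Ash: 16+9+16+15 = 56
Ivy→Corby→Thorn→Ash→Spruce: 16+12+15+6 = 49
Ivy→Corby→Thorn→Spruce→Ash: 16+12+16+6 = 50
Ivy→Ash→Corby→Spruce→Thorn: 13+3+9+16 = 41
Ivy→Ash→Corby→Thorn→Spruce: 13+3+12+16 = 44
Ivy→Ash→Spruce→Corby→Thorn: 13+6+9+12 = 40
Ivy→Ash→Spruce→Thorn→Corby: 13+6+16+12 = 47
Ivy→Ash→Thorn→Corby→Spruce: 13+15+12+9 = 49
Ivy→Ash→Thorn→Spruce→Corby: 13+15+16+9 = 53
Ivy→Spruce→Corby→Ash→Thorn: 7+9+3+15 = 34
Ivy→Spruce→Corby→Thorn→Ash: 7+9+12+15 = 43
… (10 more)
Ivy→Spruce→Ash→Corby→Thorn: 7+6+3+12 = 28  ← best
The minimum is 28.
One shortest path: Ivy → Spruce → Ash → Corby → Thorn.

28 miles — the minimum one-way total.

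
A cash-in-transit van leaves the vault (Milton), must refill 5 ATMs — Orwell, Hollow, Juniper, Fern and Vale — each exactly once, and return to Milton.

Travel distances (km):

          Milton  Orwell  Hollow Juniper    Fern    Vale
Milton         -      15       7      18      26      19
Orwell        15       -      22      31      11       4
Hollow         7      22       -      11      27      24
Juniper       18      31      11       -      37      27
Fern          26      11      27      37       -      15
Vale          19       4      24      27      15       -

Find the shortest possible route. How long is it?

Minimum total distance: 86 km.

Milton-Orwell-Hollow-Juniper-Fern-Vale-Milton: 15+22+11+37+15+19 = 119
Milton-Orwell-Hollow-Juniper-Vale-Fern-Milton: 15+22+11+27+15+26 = 116
Milton-Orwell-Hollow-Fern-Juniper-Vale-Milton: 15+22+27+37+27+19 = 147
Milton-Orwell-Hollow-Fern-Vale-Juniper-Milton: 15+22+27+15+27+18 = 124
Milton-Orwell-Hollow-Vale-Juniper-Fern-Milton: 15+22+24+27+37+26 = 151
Milton-Orwell-Hollow-Vale-Fern-Juniper-Milton: 15+22+24+15+37+18 = 131
Milton-Orwell-Juniper-Hollow-Fern-Vale-Milton: 15+31+11+27+15+19 = 118
Milton-Orwell-Juniper-Hollow-Vale-Fern-Milton: 15+31+11+24+15+26 = 122
Milton-Orwell-Juniper-Fern-Hollow-Vale-Milton: 15+31+37+27+24+19 = 153
Milton-Orwell-Juniper-Fern-Vale-Hollow-Milton: 15+31+37+15+24+7 = 129
Milton-Orwell-Juniper-Vale-Hollow-Fern-Milton: 15+31+27+24+27+26 = 150
Milton-Orwell-Juniper-Vale-Fern-Hollow-Milton: 15+31+27+15+27+7 = 122
Milton-Orwell-Fern-Hollow-Juniper-Vale-Milton: 15+11+27+11+27+19 = 110
Milton-Orwell-Fern-Hollow-Vale-Juniper-Milton: 15+11+27+24+27+18 = 122
… (46 more)
Milton-Orwell-Fern-Vale-Juniper-Hollow-Milton: 15+11+15+27+11+7 = 86  ← best
The minimum is 86.
One optimal route: Milton → Orwell → Fern → Vale → Juniper → Hollow → Milton (or its reverse).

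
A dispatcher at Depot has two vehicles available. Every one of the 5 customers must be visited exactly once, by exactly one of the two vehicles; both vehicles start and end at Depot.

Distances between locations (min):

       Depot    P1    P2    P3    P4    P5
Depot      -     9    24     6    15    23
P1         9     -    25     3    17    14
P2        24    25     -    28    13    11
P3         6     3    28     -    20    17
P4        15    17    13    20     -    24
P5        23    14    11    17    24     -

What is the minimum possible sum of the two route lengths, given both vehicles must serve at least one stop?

There are 2^4 − 1 = 15 ways to divide the 5 stops into two non-empty groups. For each, the best each vehicle can do is its own shortest tour through its group:
  {P1} + {P2, P3, P4, P5}: 18 + 62 = 80
  {P2} + {P1, P3, P4, P5}: 48 + 62 = 110
  {P1, P2} + {P3, P4, P5}: 58 + 62 = 120
  {P3} + {P1, P2, P4, P5}: 12 + 62 = 74
  {P1, P3} + {P2, P4, P5}: 18 + 62 = 80
  {P2, P3} + {P1, P4, P5}: 58 + 62 = 120
  … (15 splits in total)
Best: vehicle 1 Depot → P3 → Depot = 12; vehicle 2 Depot → P1 → P5 → P2 → P4 → Depot = 62; combined 74.

Minimum combined distance: 74 min.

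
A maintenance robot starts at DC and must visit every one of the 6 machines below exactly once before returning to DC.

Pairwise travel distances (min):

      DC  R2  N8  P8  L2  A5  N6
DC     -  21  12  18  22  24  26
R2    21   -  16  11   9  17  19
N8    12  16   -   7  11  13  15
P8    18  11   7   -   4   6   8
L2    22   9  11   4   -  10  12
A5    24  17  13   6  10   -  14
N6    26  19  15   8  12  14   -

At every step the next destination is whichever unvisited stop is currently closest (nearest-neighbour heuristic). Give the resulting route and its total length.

At DC the remaining stops are N8 12, P8 18, R2 21, L2 22, A5 24, N6 26; go to N8.
At N8 the remaining stops are P8 7, L2 11, A5 13, N6 15, R2 16; go to P8.
At P8 the remaining stops are L2 4, A5 6, N6 8, R2 11; go to L2.
At L2 the remaining stops are R2 9, A5 10, N6 12; go to R2.
At R2 the remaining stops are A5 17, N6 19; go to A5.
At A5 the remaining stops are N6 14; go to N6.
Return N6→DC: 26.
Total = 12 + 7 + 4 + 9 + 17 + 14 + 26 = 89.

89 min along DC → N8 → P8 → L2 → R2 → A5 → N6 → DC.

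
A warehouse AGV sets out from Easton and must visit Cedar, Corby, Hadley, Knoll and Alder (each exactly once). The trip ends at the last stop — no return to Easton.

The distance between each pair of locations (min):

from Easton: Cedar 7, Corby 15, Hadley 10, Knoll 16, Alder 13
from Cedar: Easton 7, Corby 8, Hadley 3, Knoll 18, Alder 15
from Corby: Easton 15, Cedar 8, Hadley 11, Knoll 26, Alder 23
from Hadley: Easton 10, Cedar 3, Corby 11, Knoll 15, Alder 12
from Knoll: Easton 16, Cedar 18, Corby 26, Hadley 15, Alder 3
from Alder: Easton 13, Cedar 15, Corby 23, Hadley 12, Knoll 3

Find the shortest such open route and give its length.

There are 5! = 120 possible orderings.
Easton→Cedar→Corby→Hadley→Knoll→Alder: 7+8+11+15+3 = 44
Easton→Cedar→Corby→Hadley→Alder→Knoll: 7+8+11+12+3 = 41
Easton→Cedar→Corby→Knoll→Hadley→Alder: 7+8+26+15+12 = 68
Easton→Cedar→Corby→Knoll→Alder→Hadley: 7+8+26+3+12 = 56
Easton→Cedar→Corby→Alder→Hadley→Knoll: 7+8+23+12+15 = 65
Easton→Cedar→Corby→Alder→Knoll→Hadley: 7+8+23+3+15 = 56
Easton→Cedar→Hadley→Corby→Knoll→Alder: 7+3+11+26+3 = 50
Easton→Cedar→Hadley→Corby→Alder→Knoll: 7+3+11+23+3 = 47
Easton→Cedar→Hadley→Knoll→Corby→Alder: 7+3+15+26+23 = 74
Easton→Cedar→Hadley→Knoll→Alder→Corby: 7+3+15+3+23 = 51
Easton→Cedar→Hadley→Alder→Corby→Knoll: 7+3+12+23+26 = 71
Easton→Cedar→Hadley→Alder→Knoll→Corby: 7+3+12+3+26 = 51
Easton→Cedar→Knoll→Corby→Hadley→Alder: 7+18+26+11+12 = 74
Easton→Cedar→Knoll→Corby→Alder→Hadley: 7+18+26+23+12 = 86
… (106 more)
The minimum is 41.
One shortest path: Easton → Cedar → Corby → Hadley → Alder → Knoll.

Shortest open route: 41 min.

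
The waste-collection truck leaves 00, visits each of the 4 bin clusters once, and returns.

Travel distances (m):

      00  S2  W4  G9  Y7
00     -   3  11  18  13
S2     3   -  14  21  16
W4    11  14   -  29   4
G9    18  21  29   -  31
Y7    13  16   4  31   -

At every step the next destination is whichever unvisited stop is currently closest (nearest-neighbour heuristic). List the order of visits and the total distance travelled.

At 00 the remaining stops are S2 3, W4 11, Y7 13, G9 18; go to S2.
At S2 the remaining stops are W4 14, Y7 16, G9 21; go to W4.
At W4 the remaining stops are Y7 4, G9 29; go to Y7.
At Y7 the remaining stops are G9 31; go to G9.
Return G9→00: 18.
Total = 3 + 14 + 4 + 31 + 18 = 70.

Nearest-neighbour total = 70 m; route 00 → S2 → W4 → Y7 → G9 → 00.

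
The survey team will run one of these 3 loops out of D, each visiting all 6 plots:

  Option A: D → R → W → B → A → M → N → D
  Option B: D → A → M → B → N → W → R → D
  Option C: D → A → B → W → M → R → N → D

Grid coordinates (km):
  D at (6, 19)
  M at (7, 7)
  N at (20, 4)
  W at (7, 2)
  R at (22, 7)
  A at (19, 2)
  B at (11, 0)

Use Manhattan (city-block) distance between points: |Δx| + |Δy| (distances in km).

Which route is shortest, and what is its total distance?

Option A: 28 + 20 + 6 + 10 + 17 + 16 + 29 = 126
Option B: 30 + 17 + 11 + 13 + 15 + 20 + 28 = 134
Option C: 30 + 10 + 6 + 5 + 15 + 5 + 29 = 100

100 km — Option C is the shortest.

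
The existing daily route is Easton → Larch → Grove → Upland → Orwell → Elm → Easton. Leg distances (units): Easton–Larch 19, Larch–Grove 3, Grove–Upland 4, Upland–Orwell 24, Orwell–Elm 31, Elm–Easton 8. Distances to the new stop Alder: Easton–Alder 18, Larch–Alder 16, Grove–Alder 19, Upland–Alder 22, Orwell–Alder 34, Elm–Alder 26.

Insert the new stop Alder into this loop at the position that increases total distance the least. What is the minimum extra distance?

Insertion cost between consecutive stops i–j is d(i,Alder) + d(Alder,j) − d(i,j):
  between Easton and Larch: 18 + 16 − 19 = 15
  between Larch and Grove: 16 + 19 − 3 = 32
  between Grove and Upland: 19 + 22 − 4 = 37
  between Upland and Orwell: 22 + 34 − 24 = 32
  between Orwell and Elm: 34 + 26 − 31 = 29
  between Elm and Easton: 26 + 18 − 8 = 36
Cheapest insertion is between Easton and Larch, adding 15.
New total = 89 + 15 = 104.

Minimum extra distance: 15, inserting Alder between Easton and Larch.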